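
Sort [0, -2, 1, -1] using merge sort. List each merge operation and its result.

Divide and conquer:
  Merge [0] + [-2] -> [-2, 0]
  Merge [1] + [-1] -> [-1, 1]
  Merge [-2, 0] + [-1, 1] -> [-2, -1, 0, 1]


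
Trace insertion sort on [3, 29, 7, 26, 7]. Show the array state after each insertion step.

First element 3 is already 'sorted'
Insert 29: shifted 0 elements -> [3, 29, 7, 26, 7]
Insert 7: shifted 1 elements -> [3, 7, 29, 26, 7]
Insert 26: shifted 1 elements -> [3, 7, 26, 29, 7]
Insert 7: shifted 2 elements -> [3, 7, 7, 26, 29]


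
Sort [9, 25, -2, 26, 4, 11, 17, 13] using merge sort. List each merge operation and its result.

Divide and conquer:
  Merge [9] + [25] -> [9, 25]
  Merge [-2] + [26] -> [-2, 26]
  Merge [9, 25] + [-2, 26] -> [-2, 9, 25, 26]
  Merge [4] + [11] -> [4, 11]
  Merge [17] + [13] -> [13, 17]
  Merge [4, 11] + [13, 17] -> [4, 11, 13, 17]
  Merge [-2, 9, 25, 26] + [4, 11, 13, 17] -> [-2, 4, 9, 11, 13, 17, 25, 26]


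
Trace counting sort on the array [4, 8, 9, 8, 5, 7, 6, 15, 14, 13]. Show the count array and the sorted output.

Count array: [0, 0, 0, 0, 1, 1, 1, 1, 2, 1, 0, 0, 0, 1, 1, 1]
(count[i] = number of elements equal to i)
Cumulative count: [0, 0, 0, 0, 1, 2, 3, 4, 6, 7, 7, 7, 7, 8, 9, 10]
Sorted: [4, 5, 6, 7, 8, 8, 9, 13, 14, 15]


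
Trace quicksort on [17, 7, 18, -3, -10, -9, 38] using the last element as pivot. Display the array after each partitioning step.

Partition 1: pivot=38 at index 6 -> [17, 7, 18, -3, -10, -9, 38]
Partition 2: pivot=-9 at index 1 -> [-10, -9, 18, -3, 17, 7, 38]
Partition 3: pivot=7 at index 3 -> [-10, -9, -3, 7, 17, 18, 38]
Partition 4: pivot=18 at index 5 -> [-10, -9, -3, 7, 17, 18, 38]


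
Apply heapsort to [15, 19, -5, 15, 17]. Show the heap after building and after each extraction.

Build heap: [19, 17, -5, 15, 15]
Extract 19: [17, 15, -5, 15, 19]
Extract 17: [15, 15, -5, 17, 19]
Extract 15: [15, -5, 15, 17, 19]
Extract 15: [-5, 15, 15, 17, 19]


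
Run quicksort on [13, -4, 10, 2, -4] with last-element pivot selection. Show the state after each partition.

Partition 1: pivot=-4 at index 1 -> [-4, -4, 10, 2, 13]
Partition 2: pivot=13 at index 4 -> [-4, -4, 10, 2, 13]
Partition 3: pivot=2 at index 2 -> [-4, -4, 2, 10, 13]


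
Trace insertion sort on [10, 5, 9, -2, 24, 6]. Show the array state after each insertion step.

First element 10 is already 'sorted'
Insert 5: shifted 1 elements -> [5, 10, 9, -2, 24, 6]
Insert 9: shifted 1 elements -> [5, 9, 10, -2, 24, 6]
Insert -2: shifted 3 elements -> [-2, 5, 9, 10, 24, 6]
Insert 24: shifted 0 elements -> [-2, 5, 9, 10, 24, 6]
Insert 6: shifted 3 elements -> [-2, 5, 6, 9, 10, 24]


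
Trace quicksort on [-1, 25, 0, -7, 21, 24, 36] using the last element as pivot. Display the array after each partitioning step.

Partition 1: pivot=36 at index 6 -> [-1, 25, 0, -7, 21, 24, 36]
Partition 2: pivot=24 at index 4 -> [-1, 0, -7, 21, 24, 25, 36]
Partition 3: pivot=21 at index 3 -> [-1, 0, -7, 21, 24, 25, 36]
Partition 4: pivot=-7 at index 0 -> [-7, 0, -1, 21, 24, 25, 36]
Partition 5: pivot=-1 at index 1 -> [-7, -1, 0, 21, 24, 25, 36]


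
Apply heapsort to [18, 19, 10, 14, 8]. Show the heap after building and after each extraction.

Build heap: [19, 18, 10, 14, 8]
Extract 19: [18, 14, 10, 8, 19]
Extract 18: [14, 8, 10, 18, 19]
Extract 14: [10, 8, 14, 18, 19]
Extract 10: [8, 10, 14, 18, 19]


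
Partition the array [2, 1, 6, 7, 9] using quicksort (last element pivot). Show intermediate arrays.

Partition 1: pivot=9 at index 4 -> [2, 1, 6, 7, 9]
Partition 2: pivot=7 at index 3 -> [2, 1, 6, 7, 9]
Partition 3: pivot=6 at index 2 -> [2, 1, 6, 7, 9]
Partition 4: pivot=1 at index 0 -> [1, 2, 6, 7, 9]


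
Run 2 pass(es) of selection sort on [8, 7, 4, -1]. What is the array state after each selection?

Pass 1: Select minimum -1 at index 3, swap -> [-1, 7, 4, 8]
Pass 2: Select minimum 4 at index 2, swap -> [-1, 4, 7, 8]


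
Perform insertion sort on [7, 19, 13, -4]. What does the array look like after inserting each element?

First element 7 is already 'sorted'
Insert 19: shifted 0 elements -> [7, 19, 13, -4]
Insert 13: shifted 1 elements -> [7, 13, 19, -4]
Insert -4: shifted 3 elements -> [-4, 7, 13, 19]


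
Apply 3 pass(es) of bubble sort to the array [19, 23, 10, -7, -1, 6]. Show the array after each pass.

After pass 1: [19, 10, -7, -1, 6, 23] (4 swaps)
After pass 2: [10, -7, -1, 6, 19, 23] (4 swaps)
After pass 3: [-7, -1, 6, 10, 19, 23] (3 swaps)
Total swaps: 11


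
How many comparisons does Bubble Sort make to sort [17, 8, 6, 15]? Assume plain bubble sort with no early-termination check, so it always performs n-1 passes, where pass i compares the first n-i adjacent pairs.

Pass 1: compare adjacent pairs (0,1)..(2,3) = 3 comparison(s), 3 swap(s) -> [8, 6, 15, 17]
Pass 2: compare adjacent pairs (0,1)..(1,2) = 2 comparison(s), 1 swap(s) -> [6, 8, 15, 17]
Pass 3: compare adjacent pairs (0,1)..(0,1) = 1 comparison(s), 0 swap(s) -> [6, 8, 15, 17]
Total comparisons: 3 + 2 + 1 = 6


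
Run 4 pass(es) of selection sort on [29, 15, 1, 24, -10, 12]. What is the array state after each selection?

Pass 1: Select minimum -10 at index 4, swap -> [-10, 15, 1, 24, 29, 12]
Pass 2: Select minimum 1 at index 2, swap -> [-10, 1, 15, 24, 29, 12]
Pass 3: Select minimum 12 at index 5, swap -> [-10, 1, 12, 24, 29, 15]
Pass 4: Select minimum 15 at index 5, swap -> [-10, 1, 12, 15, 29, 24]


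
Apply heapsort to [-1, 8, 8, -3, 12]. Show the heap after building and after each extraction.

Build heap: [12, 8, 8, -3, -1]
Extract 12: [8, -1, 8, -3, 12]
Extract 8: [8, -1, -3, 8, 12]
Extract 8: [-1, -3, 8, 8, 12]
Extract -1: [-3, -1, 8, 8, 12]


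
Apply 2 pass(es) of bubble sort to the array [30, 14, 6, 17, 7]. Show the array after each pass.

After pass 1: [14, 6, 17, 7, 30] (4 swaps)
After pass 2: [6, 14, 7, 17, 30] (2 swaps)
Total swaps: 6


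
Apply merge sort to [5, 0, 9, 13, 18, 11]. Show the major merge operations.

Divide and conquer:
  Merge [0] + [9] -> [0, 9]
  Merge [5] + [0, 9] -> [0, 5, 9]
  Merge [18] + [11] -> [11, 18]
  Merge [13] + [11, 18] -> [11, 13, 18]
  Merge [0, 5, 9] + [11, 13, 18] -> [0, 5, 9, 11, 13, 18]


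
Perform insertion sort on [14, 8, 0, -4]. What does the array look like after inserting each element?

First element 14 is already 'sorted'
Insert 8: shifted 1 elements -> [8, 14, 0, -4]
Insert 0: shifted 2 elements -> [0, 8, 14, -4]
Insert -4: shifted 3 elements -> [-4, 0, 8, 14]


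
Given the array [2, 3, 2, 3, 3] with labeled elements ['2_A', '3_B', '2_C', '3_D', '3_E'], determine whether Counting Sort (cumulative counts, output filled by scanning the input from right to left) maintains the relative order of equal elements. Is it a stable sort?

Trace Counting Sort on the labeled array (the key is the number; the letter only tracks identity):
  Counts for values 0..3: [0, 0, 2, 3]
  Cumulative counts: [0, 0, 2, 5]
  Scan right to left: place 3_E at output index 4
  Scan right to left: place 3_D at output index 3
  Scan right to left: place 2_C at output index 1
  Scan right to left: place 3_B at output index 2
  Scan right to left: place 2_A at output index 0
  Output: [2_A, 2_C, 3_B, 3_D, 3_E]
Equal keys:
  value 2: originally 2_A, 2_C; after sorting 2_A, 2_C -> order preserved
  value 3: originally 3_B, 3_D, 3_E; after sorting 3_B, 3_D, 3_E -> order preserved
All equal keys kept their original relative order. Counting Sort is stable: scanning the input right to left with decreasing cumulative counts places later duplicates at later output positions.
Answer: Stable


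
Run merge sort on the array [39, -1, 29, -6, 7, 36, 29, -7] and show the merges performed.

Divide and conquer:
  Merge [39] + [-1] -> [-1, 39]
  Merge [29] + [-6] -> [-6, 29]
  Merge [-1, 39] + [-6, 29] -> [-6, -1, 29, 39]
  Merge [7] + [36] -> [7, 36]
  Merge [29] + [-7] -> [-7, 29]
  Merge [7, 36] + [-7, 29] -> [-7, 7, 29, 36]
  Merge [-6, -1, 29, 39] + [-7, 7, 29, 36] -> [-7, -6, -1, 7, 29, 29, 36, 39]


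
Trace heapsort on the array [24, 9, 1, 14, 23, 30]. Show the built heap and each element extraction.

Build heap: [30, 23, 24, 14, 9, 1]
Extract 30: [24, 23, 1, 14, 9, 30]
Extract 24: [23, 14, 1, 9, 24, 30]
Extract 23: [14, 9, 1, 23, 24, 30]
Extract 14: [9, 1, 14, 23, 24, 30]
Extract 9: [1, 9, 14, 23, 24, 30]


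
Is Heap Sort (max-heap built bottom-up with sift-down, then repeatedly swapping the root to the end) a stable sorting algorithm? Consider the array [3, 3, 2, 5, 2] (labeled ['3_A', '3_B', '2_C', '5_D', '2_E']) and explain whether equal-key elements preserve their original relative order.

Trace Heap Sort on the labeled array (the key is the number; the letter only tracks identity):
  Build max-heap: [5_D, 3_A, 2_C, 3_B, 2_E]
  Swap root 5_D to index 4, re-heapify first 4 -> [3_A, 3_B, 2_C, 2_E, 5_D]
  Swap root 3_A to index 3, re-heapify first 3 -> [3_B, 2_E, 2_C, 3_A, 5_D]
  Swap root 3_B to index 2, re-heapify first 2 -> [2_C, 2_E, 3_B, 3_A, 5_D]
  Swap root 2_C to index 1, re-heapify first 1 -> [2_E, 2_C, 3_B, 3_A, 5_D]
Final order: [2_E, 2_C, 3_B, 3_A, 5_D]
Equal keys:
  value 2: originally 2_C, 2_E; after sorting 2_E, 2_C -> order changed
  value 3: originally 3_A, 3_B; after sorting 3_B, 3_A -> order changed
Equal keys were reordered, so Heap Sort is not stable: heap construction and root-to-end swaps move elements without regard to the original order of equal keys. (One such input is enough; an unstable sort may happen to preserve order on other inputs, but it gives no guarantee.)
Answer: Not stable


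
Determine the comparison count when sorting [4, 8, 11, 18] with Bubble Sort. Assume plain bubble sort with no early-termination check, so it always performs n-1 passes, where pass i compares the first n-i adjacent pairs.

Pass 1: compare adjacent pairs (0,1)..(2,3) = 3 comparison(s), 0 swap(s) -> [4, 8, 11, 18]
Pass 2: compare adjacent pairs (0,1)..(1,2) = 2 comparison(s), 0 swap(s) -> [4, 8, 11, 18]
Pass 3: compare adjacent pairs (0,1)..(0,1) = 1 comparison(s), 0 swap(s) -> [4, 8, 11, 18]
Total comparisons: 3 + 2 + 1 = 6


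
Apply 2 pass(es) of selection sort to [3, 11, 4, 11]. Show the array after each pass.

Pass 1: Select minimum 3 at index 0, swap -> [3, 11, 4, 11]
Pass 2: Select minimum 4 at index 2, swap -> [3, 4, 11, 11]


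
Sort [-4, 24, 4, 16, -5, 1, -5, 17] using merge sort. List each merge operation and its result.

Divide and conquer:
  Merge [-4] + [24] -> [-4, 24]
  Merge [4] + [16] -> [4, 16]
  Merge [-4, 24] + [4, 16] -> [-4, 4, 16, 24]
  Merge [-5] + [1] -> [-5, 1]
  Merge [-5] + [17] -> [-5, 17]
  Merge [-5, 1] + [-5, 17] -> [-5, -5, 1, 17]
  Merge [-4, 4, 16, 24] + [-5, -5, 1, 17] -> [-5, -5, -4, 1, 4, 16, 17, 24]


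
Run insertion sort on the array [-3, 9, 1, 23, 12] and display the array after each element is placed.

First element -3 is already 'sorted'
Insert 9: shifted 0 elements -> [-3, 9, 1, 23, 12]
Insert 1: shifted 1 elements -> [-3, 1, 9, 23, 12]
Insert 23: shifted 0 elements -> [-3, 1, 9, 23, 12]
Insert 12: shifted 1 elements -> [-3, 1, 9, 12, 23]


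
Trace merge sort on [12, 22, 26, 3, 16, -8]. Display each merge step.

Divide and conquer:
  Merge [22] + [26] -> [22, 26]
  Merge [12] + [22, 26] -> [12, 22, 26]
  Merge [16] + [-8] -> [-8, 16]
  Merge [3] + [-8, 16] -> [-8, 3, 16]
  Merge [12, 22, 26] + [-8, 3, 16] -> [-8, 3, 12, 16, 22, 26]


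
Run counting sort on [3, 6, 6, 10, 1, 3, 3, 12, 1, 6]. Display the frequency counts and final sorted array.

Count array: [0, 2, 0, 3, 0, 0, 3, 0, 0, 0, 1, 0, 1]
(count[i] = number of elements equal to i)
Cumulative count: [0, 2, 2, 5, 5, 5, 8, 8, 8, 8, 9, 9, 10]
Sorted: [1, 1, 3, 3, 3, 6, 6, 6, 10, 12]


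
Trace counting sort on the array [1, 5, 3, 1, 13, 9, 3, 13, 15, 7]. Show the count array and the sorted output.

Count array: [0, 2, 0, 2, 0, 1, 0, 1, 0, 1, 0, 0, 0, 2, 0, 1]
(count[i] = number of elements equal to i)
Cumulative count: [0, 2, 2, 4, 4, 5, 5, 6, 6, 7, 7, 7, 7, 9, 9, 10]
Sorted: [1, 1, 3, 3, 5, 7, 9, 13, 13, 15]


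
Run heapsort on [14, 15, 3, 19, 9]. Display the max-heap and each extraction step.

Build heap: [19, 15, 3, 14, 9]
Extract 19: [15, 14, 3, 9, 19]
Extract 15: [14, 9, 3, 15, 19]
Extract 14: [9, 3, 14, 15, 19]
Extract 9: [3, 9, 14, 15, 19]


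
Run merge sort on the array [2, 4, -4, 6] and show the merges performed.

Divide and conquer:
  Merge [2] + [4] -> [2, 4]
  Merge [-4] + [6] -> [-4, 6]
  Merge [2, 4] + [-4, 6] -> [-4, 2, 4, 6]


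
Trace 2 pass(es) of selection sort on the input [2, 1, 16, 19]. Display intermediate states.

Pass 1: Select minimum 1 at index 1, swap -> [1, 2, 16, 19]
Pass 2: Select minimum 2 at index 1, swap -> [1, 2, 16, 19]


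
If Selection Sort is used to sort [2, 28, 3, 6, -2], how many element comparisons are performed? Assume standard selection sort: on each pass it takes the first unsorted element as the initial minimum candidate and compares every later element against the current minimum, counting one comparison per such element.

Pass 1: scan indices 1..4 for the minimum = 4 comparison(s); min is -2, place at index 0 -> [-2, 28, 3, 6, 2]
Pass 2: scan indices 2..4 for the minimum = 3 comparison(s); min is 2, place at index 1 -> [-2, 2, 3, 6, 28]
Pass 3: scan indices 3..4 for the minimum = 2 comparison(s); min is 3, place at index 2 -> [-2, 2, 3, 6, 28]
Pass 4: scan indices 4..4 for the minimum = 1 comparison(s); min is 6, place at index 3 -> [-2, 2, 3, 6, 28]
Selection sort always scans the whole unsorted suffix, so the count is (n-1) + (n-2) + ... + 1 = n(n-1)/2 = 5*4/2 = 10 regardless of the input order.
Total comparisons: 4 + 3 + 2 + 1 = 10


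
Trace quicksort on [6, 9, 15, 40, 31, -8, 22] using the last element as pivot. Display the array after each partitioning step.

Partition 1: pivot=22 at index 4 -> [6, 9, 15, -8, 22, 40, 31]
Partition 2: pivot=-8 at index 0 -> [-8, 9, 15, 6, 22, 40, 31]
Partition 3: pivot=6 at index 1 -> [-8, 6, 15, 9, 22, 40, 31]
Partition 4: pivot=9 at index 2 -> [-8, 6, 9, 15, 22, 40, 31]
Partition 5: pivot=31 at index 5 -> [-8, 6, 9, 15, 22, 31, 40]


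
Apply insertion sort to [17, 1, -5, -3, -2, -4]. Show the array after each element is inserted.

First element 17 is already 'sorted'
Insert 1: shifted 1 elements -> [1, 17, -5, -3, -2, -4]
Insert -5: shifted 2 elements -> [-5, 1, 17, -3, -2, -4]
Insert -3: shifted 2 elements -> [-5, -3, 1, 17, -2, -4]
Insert -2: shifted 2 elements -> [-5, -3, -2, 1, 17, -4]
Insert -4: shifted 4 elements -> [-5, -4, -3, -2, 1, 17]


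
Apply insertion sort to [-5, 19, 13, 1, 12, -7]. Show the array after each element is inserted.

First element -5 is already 'sorted'
Insert 19: shifted 0 elements -> [-5, 19, 13, 1, 12, -7]
Insert 13: shifted 1 elements -> [-5, 13, 19, 1, 12, -7]
Insert 1: shifted 2 elements -> [-5, 1, 13, 19, 12, -7]
Insert 12: shifted 2 elements -> [-5, 1, 12, 13, 19, -7]
Insert -7: shifted 5 elements -> [-7, -5, 1, 12, 13, 19]


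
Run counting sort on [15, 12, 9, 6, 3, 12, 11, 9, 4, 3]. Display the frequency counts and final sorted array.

Count array: [0, 0, 0, 2, 1, 0, 1, 0, 0, 2, 0, 1, 2, 0, 0, 1]
(count[i] = number of elements equal to i)
Cumulative count: [0, 0, 0, 2, 3, 3, 4, 4, 4, 6, 6, 7, 9, 9, 9, 10]
Sorted: [3, 3, 4, 6, 9, 9, 11, 12, 12, 15]


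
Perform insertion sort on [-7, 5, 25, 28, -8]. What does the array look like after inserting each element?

First element -7 is already 'sorted'
Insert 5: shifted 0 elements -> [-7, 5, 25, 28, -8]
Insert 25: shifted 0 elements -> [-7, 5, 25, 28, -8]
Insert 28: shifted 0 elements -> [-7, 5, 25, 28, -8]
Insert -8: shifted 4 elements -> [-8, -7, 5, 25, 28]


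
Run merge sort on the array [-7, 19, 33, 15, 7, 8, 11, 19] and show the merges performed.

Divide and conquer:
  Merge [-7] + [19] -> [-7, 19]
  Merge [33] + [15] -> [15, 33]
  Merge [-7, 19] + [15, 33] -> [-7, 15, 19, 33]
  Merge [7] + [8] -> [7, 8]
  Merge [11] + [19] -> [11, 19]
  Merge [7, 8] + [11, 19] -> [7, 8, 11, 19]
  Merge [-7, 15, 19, 33] + [7, 8, 11, 19] -> [-7, 7, 8, 11, 15, 19, 19, 33]


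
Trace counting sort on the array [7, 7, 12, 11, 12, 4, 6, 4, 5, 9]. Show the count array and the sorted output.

Count array: [0, 0, 0, 0, 2, 1, 1, 2, 0, 1, 0, 1, 2]
(count[i] = number of elements equal to i)
Cumulative count: [0, 0, 0, 0, 2, 3, 4, 6, 6, 7, 7, 8, 10]
Sorted: [4, 4, 5, 6, 7, 7, 9, 11, 12, 12]


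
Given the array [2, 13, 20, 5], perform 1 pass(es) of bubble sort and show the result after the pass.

After pass 1: [2, 13, 5, 20] (1 swaps)
Total swaps: 1


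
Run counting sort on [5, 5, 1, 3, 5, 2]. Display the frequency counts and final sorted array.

Count array: [0, 1, 1, 1, 0, 3]
(count[i] = number of elements equal to i)
Cumulative count: [0, 1, 2, 3, 3, 6]
Sorted: [1, 2, 3, 5, 5, 5]


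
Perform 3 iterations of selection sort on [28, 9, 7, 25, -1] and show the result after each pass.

Pass 1: Select minimum -1 at index 4, swap -> [-1, 9, 7, 25, 28]
Pass 2: Select minimum 7 at index 2, swap -> [-1, 7, 9, 25, 28]
Pass 3: Select minimum 9 at index 2, swap -> [-1, 7, 9, 25, 28]


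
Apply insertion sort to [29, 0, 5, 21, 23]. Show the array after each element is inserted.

First element 29 is already 'sorted'
Insert 0: shifted 1 elements -> [0, 29, 5, 21, 23]
Insert 5: shifted 1 elements -> [0, 5, 29, 21, 23]
Insert 21: shifted 1 elements -> [0, 5, 21, 29, 23]
Insert 23: shifted 1 elements -> [0, 5, 21, 23, 29]


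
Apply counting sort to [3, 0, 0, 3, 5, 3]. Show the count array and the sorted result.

Count array: [2, 0, 0, 3, 0, 1]
(count[i] = number of elements equal to i)
Cumulative count: [2, 2, 2, 5, 5, 6]
Sorted: [0, 0, 3, 3, 3, 5]


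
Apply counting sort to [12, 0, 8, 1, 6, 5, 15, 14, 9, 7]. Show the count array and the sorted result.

Count array: [1, 1, 0, 0, 0, 1, 1, 1, 1, 1, 0, 0, 1, 0, 1, 1]
(count[i] = number of elements equal to i)
Cumulative count: [1, 2, 2, 2, 2, 3, 4, 5, 6, 7, 7, 7, 8, 8, 9, 10]
Sorted: [0, 1, 5, 6, 7, 8, 9, 12, 14, 15]


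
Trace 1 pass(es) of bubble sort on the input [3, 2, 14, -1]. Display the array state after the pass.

After pass 1: [2, 3, -1, 14] (2 swaps)
Total swaps: 2


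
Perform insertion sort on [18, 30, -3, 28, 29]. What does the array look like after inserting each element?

First element 18 is already 'sorted'
Insert 30: shifted 0 elements -> [18, 30, -3, 28, 29]
Insert -3: shifted 2 elements -> [-3, 18, 30, 28, 29]
Insert 28: shifted 1 elements -> [-3, 18, 28, 30, 29]
Insert 29: shifted 1 elements -> [-3, 18, 28, 29, 30]


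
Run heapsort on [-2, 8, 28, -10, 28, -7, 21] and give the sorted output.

Build heap: [28, 8, 28, -10, -2, -7, 21]
Extract 28: [28, 8, 21, -10, -2, -7, 28]
Extract 28: [21, 8, -7, -10, -2, 28, 28]
Extract 21: [8, -2, -7, -10, 21, 28, 28]
Extract 8: [-2, -10, -7, 8, 21, 28, 28]
Extract -2: [-7, -10, -2, 8, 21, 28, 28]
Extract -7: [-10, -7, -2, 8, 21, 28, 28]


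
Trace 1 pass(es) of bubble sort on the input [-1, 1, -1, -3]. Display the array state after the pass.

After pass 1: [-1, -1, -3, 1] (2 swaps)
Total swaps: 2


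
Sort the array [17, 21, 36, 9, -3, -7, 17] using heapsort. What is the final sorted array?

Build heap: [36, 21, 17, 9, -3, -7, 17]
Extract 36: [21, 17, 17, 9, -3, -7, 36]
Extract 21: [17, 9, 17, -7, -3, 21, 36]
Extract 17: [17, 9, -3, -7, 17, 21, 36]
Extract 17: [9, -7, -3, 17, 17, 21, 36]
Extract 9: [-3, -7, 9, 17, 17, 21, 36]
Extract -3: [-7, -3, 9, 17, 17, 21, 36]


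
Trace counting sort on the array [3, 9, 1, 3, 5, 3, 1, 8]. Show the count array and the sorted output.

Count array: [0, 2, 0, 3, 0, 1, 0, 0, 1, 1]
(count[i] = number of elements equal to i)
Cumulative count: [0, 2, 2, 5, 5, 6, 6, 6, 7, 8]
Sorted: [1, 1, 3, 3, 3, 5, 8, 9]


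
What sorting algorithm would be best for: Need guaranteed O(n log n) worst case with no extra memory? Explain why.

Best choice: Heapsort
Reason: Heapsort is O(n log n) worst case and sorts in-place; quicksort can degrade to O(n^2)


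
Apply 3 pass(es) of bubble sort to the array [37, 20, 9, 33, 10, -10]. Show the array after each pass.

After pass 1: [20, 9, 33, 10, -10, 37] (5 swaps)
After pass 2: [9, 20, 10, -10, 33, 37] (3 swaps)
After pass 3: [9, 10, -10, 20, 33, 37] (2 swaps)
Total swaps: 10


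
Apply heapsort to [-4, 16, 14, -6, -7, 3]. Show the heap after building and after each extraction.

Build heap: [16, -4, 14, -6, -7, 3]
Extract 16: [14, -4, 3, -6, -7, 16]
Extract 14: [3, -4, -7, -6, 14, 16]
Extract 3: [-4, -6, -7, 3, 14, 16]
Extract -4: [-6, -7, -4, 3, 14, 16]
Extract -6: [-7, -6, -4, 3, 14, 16]


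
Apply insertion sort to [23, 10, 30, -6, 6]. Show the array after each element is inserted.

First element 23 is already 'sorted'
Insert 10: shifted 1 elements -> [10, 23, 30, -6, 6]
Insert 30: shifted 0 elements -> [10, 23, 30, -6, 6]
Insert -6: shifted 3 elements -> [-6, 10, 23, 30, 6]
Insert 6: shifted 3 elements -> [-6, 6, 10, 23, 30]


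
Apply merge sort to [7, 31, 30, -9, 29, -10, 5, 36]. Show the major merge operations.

Divide and conquer:
  Merge [7] + [31] -> [7, 31]
  Merge [30] + [-9] -> [-9, 30]
  Merge [7, 31] + [-9, 30] -> [-9, 7, 30, 31]
  Merge [29] + [-10] -> [-10, 29]
  Merge [5] + [36] -> [5, 36]
  Merge [-10, 29] + [5, 36] -> [-10, 5, 29, 36]
  Merge [-9, 7, 30, 31] + [-10, 5, 29, 36] -> [-10, -9, 5, 7, 29, 30, 31, 36]


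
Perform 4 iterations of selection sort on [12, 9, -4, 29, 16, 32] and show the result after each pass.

Pass 1: Select minimum -4 at index 2, swap -> [-4, 9, 12, 29, 16, 32]
Pass 2: Select minimum 9 at index 1, swap -> [-4, 9, 12, 29, 16, 32]
Pass 3: Select minimum 12 at index 2, swap -> [-4, 9, 12, 29, 16, 32]
Pass 4: Select minimum 16 at index 4, swap -> [-4, 9, 12, 16, 29, 32]


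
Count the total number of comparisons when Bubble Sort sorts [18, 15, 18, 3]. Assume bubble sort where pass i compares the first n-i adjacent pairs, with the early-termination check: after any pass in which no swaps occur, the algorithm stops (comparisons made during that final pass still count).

Pass 1: compare adjacent pairs (0,1)..(2,3) = 3 comparison(s), 2 swap(s) -> [15, 18, 3, 18]
Pass 2: compare adjacent pairs (0,1)..(1,2) = 2 comparison(s), 1 swap(s) -> [15, 3, 18, 18]
Pass 3: compare adjacent pairs (0,1)..(0,1) = 1 comparison(s), 1 swap(s) -> [3, 15, 18, 18]
Every pass made at least one swap, so all n-1 passes run.
Total comparisons: 3 + 2 + 1 = 6


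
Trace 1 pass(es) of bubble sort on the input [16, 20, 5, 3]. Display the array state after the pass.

After pass 1: [16, 5, 3, 20] (2 swaps)
Total swaps: 2


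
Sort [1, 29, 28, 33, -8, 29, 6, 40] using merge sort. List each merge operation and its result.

Divide and conquer:
  Merge [1] + [29] -> [1, 29]
  Merge [28] + [33] -> [28, 33]
  Merge [1, 29] + [28, 33] -> [1, 28, 29, 33]
  Merge [-8] + [29] -> [-8, 29]
  Merge [6] + [40] -> [6, 40]
  Merge [-8, 29] + [6, 40] -> [-8, 6, 29, 40]
  Merge [1, 28, 29, 33] + [-8, 6, 29, 40] -> [-8, 1, 6, 28, 29, 29, 33, 40]


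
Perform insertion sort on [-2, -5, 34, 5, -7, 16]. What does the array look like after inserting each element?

First element -2 is already 'sorted'
Insert -5: shifted 1 elements -> [-5, -2, 34, 5, -7, 16]
Insert 34: shifted 0 elements -> [-5, -2, 34, 5, -7, 16]
Insert 5: shifted 1 elements -> [-5, -2, 5, 34, -7, 16]
Insert -7: shifted 4 elements -> [-7, -5, -2, 5, 34, 16]
Insert 16: shifted 1 elements -> [-7, -5, -2, 5, 16, 34]


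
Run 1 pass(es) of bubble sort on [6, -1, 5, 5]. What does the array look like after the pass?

After pass 1: [-1, 5, 5, 6] (3 swaps)
Total swaps: 3


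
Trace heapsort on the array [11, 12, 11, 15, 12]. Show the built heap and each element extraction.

Build heap: [15, 12, 11, 11, 12]
Extract 15: [12, 12, 11, 11, 15]
Extract 12: [12, 11, 11, 12, 15]
Extract 12: [11, 11, 12, 12, 15]
Extract 11: [11, 11, 12, 12, 15]


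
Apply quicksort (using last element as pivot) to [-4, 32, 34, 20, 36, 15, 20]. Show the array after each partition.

Partition 1: pivot=20 at index 3 -> [-4, 20, 15, 20, 36, 34, 32]
Partition 2: pivot=15 at index 1 -> [-4, 15, 20, 20, 36, 34, 32]
Partition 3: pivot=32 at index 4 -> [-4, 15, 20, 20, 32, 34, 36]
Partition 4: pivot=36 at index 6 -> [-4, 15, 20, 20, 32, 34, 36]


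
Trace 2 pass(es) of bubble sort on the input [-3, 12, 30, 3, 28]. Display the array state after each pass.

After pass 1: [-3, 12, 3, 28, 30] (2 swaps)
After pass 2: [-3, 3, 12, 28, 30] (1 swaps)
Total swaps: 3


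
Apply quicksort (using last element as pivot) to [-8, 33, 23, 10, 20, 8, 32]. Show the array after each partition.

Partition 1: pivot=32 at index 5 -> [-8, 23, 10, 20, 8, 32, 33]
Partition 2: pivot=8 at index 1 -> [-8, 8, 10, 20, 23, 32, 33]
Partition 3: pivot=23 at index 4 -> [-8, 8, 10, 20, 23, 32, 33]
Partition 4: pivot=20 at index 3 -> [-8, 8, 10, 20, 23, 32, 33]


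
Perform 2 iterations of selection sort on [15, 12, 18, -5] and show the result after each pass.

Pass 1: Select minimum -5 at index 3, swap -> [-5, 12, 18, 15]
Pass 2: Select minimum 12 at index 1, swap -> [-5, 12, 18, 15]


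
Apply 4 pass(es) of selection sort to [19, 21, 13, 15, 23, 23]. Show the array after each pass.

Pass 1: Select minimum 13 at index 2, swap -> [13, 21, 19, 15, 23, 23]
Pass 2: Select minimum 15 at index 3, swap -> [13, 15, 19, 21, 23, 23]
Pass 3: Select minimum 19 at index 2, swap -> [13, 15, 19, 21, 23, 23]
Pass 4: Select minimum 21 at index 3, swap -> [13, 15, 19, 21, 23, 23]


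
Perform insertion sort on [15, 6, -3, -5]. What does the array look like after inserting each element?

First element 15 is already 'sorted'
Insert 6: shifted 1 elements -> [6, 15, -3, -5]
Insert -3: shifted 2 elements -> [-3, 6, 15, -5]
Insert -5: shifted 3 elements -> [-5, -3, 6, 15]


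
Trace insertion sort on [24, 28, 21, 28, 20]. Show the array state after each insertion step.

First element 24 is already 'sorted'
Insert 28: shifted 0 elements -> [24, 28, 21, 28, 20]
Insert 21: shifted 2 elements -> [21, 24, 28, 28, 20]
Insert 28: shifted 0 elements -> [21, 24, 28, 28, 20]
Insert 20: shifted 4 elements -> [20, 21, 24, 28, 28]


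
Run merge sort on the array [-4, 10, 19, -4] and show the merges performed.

Divide and conquer:
  Merge [-4] + [10] -> [-4, 10]
  Merge [19] + [-4] -> [-4, 19]
  Merge [-4, 10] + [-4, 19] -> [-4, -4, 10, 19]


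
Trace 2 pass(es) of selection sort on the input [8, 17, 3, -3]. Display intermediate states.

Pass 1: Select minimum -3 at index 3, swap -> [-3, 17, 3, 8]
Pass 2: Select minimum 3 at index 2, swap -> [-3, 3, 17, 8]


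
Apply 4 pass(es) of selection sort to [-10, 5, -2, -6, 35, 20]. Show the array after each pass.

Pass 1: Select minimum -10 at index 0, swap -> [-10, 5, -2, -6, 35, 20]
Pass 2: Select minimum -6 at index 3, swap -> [-10, -6, -2, 5, 35, 20]
Pass 3: Select minimum -2 at index 2, swap -> [-10, -6, -2, 5, 35, 20]
Pass 4: Select minimum 5 at index 3, swap -> [-10, -6, -2, 5, 35, 20]


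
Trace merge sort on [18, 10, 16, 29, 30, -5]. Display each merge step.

Divide and conquer:
  Merge [10] + [16] -> [10, 16]
  Merge [18] + [10, 16] -> [10, 16, 18]
  Merge [30] + [-5] -> [-5, 30]
  Merge [29] + [-5, 30] -> [-5, 29, 30]
  Merge [10, 16, 18] + [-5, 29, 30] -> [-5, 10, 16, 18, 29, 30]


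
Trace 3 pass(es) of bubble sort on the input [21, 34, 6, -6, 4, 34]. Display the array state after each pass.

After pass 1: [21, 6, -6, 4, 34, 34] (3 swaps)
After pass 2: [6, -6, 4, 21, 34, 34] (3 swaps)
After pass 3: [-6, 4, 6, 21, 34, 34] (2 swaps)
Total swaps: 8


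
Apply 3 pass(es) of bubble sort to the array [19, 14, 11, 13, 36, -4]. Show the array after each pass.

After pass 1: [14, 11, 13, 19, -4, 36] (4 swaps)
After pass 2: [11, 13, 14, -4, 19, 36] (3 swaps)
After pass 3: [11, 13, -4, 14, 19, 36] (1 swaps)
Total swaps: 8


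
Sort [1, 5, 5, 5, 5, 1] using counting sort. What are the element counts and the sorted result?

Count array: [0, 2, 0, 0, 0, 4]
(count[i] = number of elements equal to i)
Cumulative count: [0, 2, 2, 2, 2, 6]
Sorted: [1, 1, 5, 5, 5, 5]


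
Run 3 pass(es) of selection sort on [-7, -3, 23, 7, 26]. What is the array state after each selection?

Pass 1: Select minimum -7 at index 0, swap -> [-7, -3, 23, 7, 26]
Pass 2: Select minimum -3 at index 1, swap -> [-7, -3, 23, 7, 26]
Pass 3: Select minimum 7 at index 3, swap -> [-7, -3, 7, 23, 26]


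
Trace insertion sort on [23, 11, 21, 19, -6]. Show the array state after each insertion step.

First element 23 is already 'sorted'
Insert 11: shifted 1 elements -> [11, 23, 21, 19, -6]
Insert 21: shifted 1 elements -> [11, 21, 23, 19, -6]
Insert 19: shifted 2 elements -> [11, 19, 21, 23, -6]
Insert -6: shifted 4 elements -> [-6, 11, 19, 21, 23]


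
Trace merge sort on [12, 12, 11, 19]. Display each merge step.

Divide and conquer:
  Merge [12] + [12] -> [12, 12]
  Merge [11] + [19] -> [11, 19]
  Merge [12, 12] + [11, 19] -> [11, 12, 12, 19]


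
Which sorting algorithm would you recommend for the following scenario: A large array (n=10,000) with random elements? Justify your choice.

Best choice: Quicksort or Mergesort
Reason: Both have O(n log n) average case; quicksort has lower constant factors


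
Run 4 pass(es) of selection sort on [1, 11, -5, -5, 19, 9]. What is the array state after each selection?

Pass 1: Select minimum -5 at index 2, swap -> [-5, 11, 1, -5, 19, 9]
Pass 2: Select minimum -5 at index 3, swap -> [-5, -5, 1, 11, 19, 9]
Pass 3: Select minimum 1 at index 2, swap -> [-5, -5, 1, 11, 19, 9]
Pass 4: Select minimum 9 at index 5, swap -> [-5, -5, 1, 9, 19, 11]


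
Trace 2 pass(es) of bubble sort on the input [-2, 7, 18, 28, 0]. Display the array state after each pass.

After pass 1: [-2, 7, 18, 0, 28] (1 swaps)
After pass 2: [-2, 7, 0, 18, 28] (1 swaps)
Total swaps: 2


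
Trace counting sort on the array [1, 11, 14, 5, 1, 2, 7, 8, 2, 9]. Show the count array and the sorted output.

Count array: [0, 2, 2, 0, 0, 1, 0, 1, 1, 1, 0, 1, 0, 0, 1]
(count[i] = number of elements equal to i)
Cumulative count: [0, 2, 4, 4, 4, 5, 5, 6, 7, 8, 8, 9, 9, 9, 10]
Sorted: [1, 1, 2, 2, 5, 7, 8, 9, 11, 14]


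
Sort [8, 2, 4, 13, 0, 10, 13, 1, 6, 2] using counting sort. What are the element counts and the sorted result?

Count array: [1, 1, 2, 0, 1, 0, 1, 0, 1, 0, 1, 0, 0, 2]
(count[i] = number of elements equal to i)
Cumulative count: [1, 2, 4, 4, 5, 5, 6, 6, 7, 7, 8, 8, 8, 10]
Sorted: [0, 1, 2, 2, 4, 6, 8, 10, 13, 13]


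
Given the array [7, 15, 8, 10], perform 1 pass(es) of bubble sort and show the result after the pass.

After pass 1: [7, 8, 10, 15] (2 swaps)
Total swaps: 2


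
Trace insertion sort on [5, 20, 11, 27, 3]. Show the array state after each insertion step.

First element 5 is already 'sorted'
Insert 20: shifted 0 elements -> [5, 20, 11, 27, 3]
Insert 11: shifted 1 elements -> [5, 11, 20, 27, 3]
Insert 27: shifted 0 elements -> [5, 11, 20, 27, 3]
Insert 3: shifted 4 elements -> [3, 5, 11, 20, 27]


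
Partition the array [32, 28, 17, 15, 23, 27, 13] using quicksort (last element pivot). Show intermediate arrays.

Partition 1: pivot=13 at index 0 -> [13, 28, 17, 15, 23, 27, 32]
Partition 2: pivot=32 at index 6 -> [13, 28, 17, 15, 23, 27, 32]
Partition 3: pivot=27 at index 4 -> [13, 17, 15, 23, 27, 28, 32]
Partition 4: pivot=23 at index 3 -> [13, 17, 15, 23, 27, 28, 32]
Partition 5: pivot=15 at index 1 -> [13, 15, 17, 23, 27, 28, 32]


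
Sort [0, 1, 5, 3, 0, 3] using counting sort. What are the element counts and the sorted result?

Count array: [2, 1, 0, 2, 0, 1]
(count[i] = number of elements equal to i)
Cumulative count: [2, 3, 3, 5, 5, 6]
Sorted: [0, 0, 1, 3, 3, 5]


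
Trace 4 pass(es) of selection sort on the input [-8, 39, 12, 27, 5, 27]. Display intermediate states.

Pass 1: Select minimum -8 at index 0, swap -> [-8, 39, 12, 27, 5, 27]
Pass 2: Select minimum 5 at index 4, swap -> [-8, 5, 12, 27, 39, 27]
Pass 3: Select minimum 12 at index 2, swap -> [-8, 5, 12, 27, 39, 27]
Pass 4: Select minimum 27 at index 3, swap -> [-8, 5, 12, 27, 39, 27]


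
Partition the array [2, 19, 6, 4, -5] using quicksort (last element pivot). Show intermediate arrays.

Partition 1: pivot=-5 at index 0 -> [-5, 19, 6, 4, 2]
Partition 2: pivot=2 at index 1 -> [-5, 2, 6, 4, 19]
Partition 3: pivot=19 at index 4 -> [-5, 2, 6, 4, 19]
Partition 4: pivot=4 at index 2 -> [-5, 2, 4, 6, 19]


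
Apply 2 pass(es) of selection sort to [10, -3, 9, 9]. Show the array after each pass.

Pass 1: Select minimum -3 at index 1, swap -> [-3, 10, 9, 9]
Pass 2: Select minimum 9 at index 2, swap -> [-3, 9, 10, 9]


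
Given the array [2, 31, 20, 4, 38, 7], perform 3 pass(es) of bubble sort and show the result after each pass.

After pass 1: [2, 20, 4, 31, 7, 38] (3 swaps)
After pass 2: [2, 4, 20, 7, 31, 38] (2 swaps)
After pass 3: [2, 4, 7, 20, 31, 38] (1 swaps)
Total swaps: 6


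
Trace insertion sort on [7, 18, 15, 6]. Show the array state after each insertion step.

First element 7 is already 'sorted'
Insert 18: shifted 0 elements -> [7, 18, 15, 6]
Insert 15: shifted 1 elements -> [7, 15, 18, 6]
Insert 6: shifted 3 elements -> [6, 7, 15, 18]


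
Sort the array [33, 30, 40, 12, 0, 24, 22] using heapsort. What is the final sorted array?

Build heap: [40, 30, 33, 12, 0, 24, 22]
Extract 40: [33, 30, 24, 12, 0, 22, 40]
Extract 33: [30, 22, 24, 12, 0, 33, 40]
Extract 30: [24, 22, 0, 12, 30, 33, 40]
Extract 24: [22, 12, 0, 24, 30, 33, 40]
Extract 22: [12, 0, 22, 24, 30, 33, 40]
Extract 12: [0, 12, 22, 24, 30, 33, 40]


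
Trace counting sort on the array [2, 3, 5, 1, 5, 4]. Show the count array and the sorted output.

Count array: [0, 1, 1, 1, 1, 2]
(count[i] = number of elements equal to i)
Cumulative count: [0, 1, 2, 3, 4, 6]
Sorted: [1, 2, 3, 4, 5, 5]


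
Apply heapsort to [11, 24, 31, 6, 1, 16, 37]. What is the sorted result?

Build heap: [37, 24, 31, 6, 1, 16, 11]
Extract 37: [31, 24, 16, 6, 1, 11, 37]
Extract 31: [24, 11, 16, 6, 1, 31, 37]
Extract 24: [16, 11, 1, 6, 24, 31, 37]
Extract 16: [11, 6, 1, 16, 24, 31, 37]
Extract 11: [6, 1, 11, 16, 24, 31, 37]
Extract 6: [1, 6, 11, 16, 24, 31, 37]


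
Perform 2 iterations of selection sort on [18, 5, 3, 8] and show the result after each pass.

Pass 1: Select minimum 3 at index 2, swap -> [3, 5, 18, 8]
Pass 2: Select minimum 5 at index 1, swap -> [3, 5, 18, 8]


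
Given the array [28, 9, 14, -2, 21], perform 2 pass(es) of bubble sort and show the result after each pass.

After pass 1: [9, 14, -2, 21, 28] (4 swaps)
After pass 2: [9, -2, 14, 21, 28] (1 swaps)
Total swaps: 5


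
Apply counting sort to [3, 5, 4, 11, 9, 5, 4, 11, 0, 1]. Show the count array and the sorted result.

Count array: [1, 1, 0, 1, 2, 2, 0, 0, 0, 1, 0, 2]
(count[i] = number of elements equal to i)
Cumulative count: [1, 2, 2, 3, 5, 7, 7, 7, 7, 8, 8, 10]
Sorted: [0, 1, 3, 4, 4, 5, 5, 9, 11, 11]


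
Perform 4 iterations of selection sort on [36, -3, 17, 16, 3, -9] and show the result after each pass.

Pass 1: Select minimum -9 at index 5, swap -> [-9, -3, 17, 16, 3, 36]
Pass 2: Select minimum -3 at index 1, swap -> [-9, -3, 17, 16, 3, 36]
Pass 3: Select minimum 3 at index 4, swap -> [-9, -3, 3, 16, 17, 36]
Pass 4: Select minimum 16 at index 3, swap -> [-9, -3, 3, 16, 17, 36]


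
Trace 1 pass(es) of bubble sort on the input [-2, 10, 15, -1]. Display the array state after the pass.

After pass 1: [-2, 10, -1, 15] (1 swaps)
Total swaps: 1


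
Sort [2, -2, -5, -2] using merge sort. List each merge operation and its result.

Divide and conquer:
  Merge [2] + [-2] -> [-2, 2]
  Merge [-5] + [-2] -> [-5, -2]
  Merge [-2, 2] + [-5, -2] -> [-5, -2, -2, 2]


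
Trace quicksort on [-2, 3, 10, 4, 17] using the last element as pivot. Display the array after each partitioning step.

Partition 1: pivot=17 at index 4 -> [-2, 3, 10, 4, 17]
Partition 2: pivot=4 at index 2 -> [-2, 3, 4, 10, 17]
Partition 3: pivot=3 at index 1 -> [-2, 3, 4, 10, 17]


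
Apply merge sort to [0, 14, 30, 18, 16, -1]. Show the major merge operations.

Divide and conquer:
  Merge [14] + [30] -> [14, 30]
  Merge [0] + [14, 30] -> [0, 14, 30]
  Merge [16] + [-1] -> [-1, 16]
  Merge [18] + [-1, 16] -> [-1, 16, 18]
  Merge [0, 14, 30] + [-1, 16, 18] -> [-1, 0, 14, 16, 18, 30]


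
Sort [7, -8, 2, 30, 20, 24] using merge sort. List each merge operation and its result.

Divide and conquer:
  Merge [-8] + [2] -> [-8, 2]
  Merge [7] + [-8, 2] -> [-8, 2, 7]
  Merge [20] + [24] -> [20, 24]
  Merge [30] + [20, 24] -> [20, 24, 30]
  Merge [-8, 2, 7] + [20, 24, 30] -> [-8, 2, 7, 20, 24, 30]


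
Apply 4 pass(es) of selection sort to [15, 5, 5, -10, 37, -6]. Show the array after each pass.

Pass 1: Select minimum -10 at index 3, swap -> [-10, 5, 5, 15, 37, -6]
Pass 2: Select minimum -6 at index 5, swap -> [-10, -6, 5, 15, 37, 5]
Pass 3: Select minimum 5 at index 2, swap -> [-10, -6, 5, 15, 37, 5]
Pass 4: Select minimum 5 at index 5, swap -> [-10, -6, 5, 5, 37, 15]


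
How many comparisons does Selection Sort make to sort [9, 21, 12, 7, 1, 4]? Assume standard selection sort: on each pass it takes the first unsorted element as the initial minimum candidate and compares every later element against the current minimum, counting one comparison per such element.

Pass 1: scan indices 1..5 for the minimum = 5 comparison(s); min is 1, place at index 0 -> [1, 21, 12, 7, 9, 4]
Pass 2: scan indices 2..5 for the minimum = 4 comparison(s); min is 4, place at index 1 -> [1, 4, 12, 7, 9, 21]
Pass 3: scan indices 3..5 for the minimum = 3 comparison(s); min is 7, place at index 2 -> [1, 4, 7, 12, 9, 21]
Pass 4: scan indices 4..5 for the minimum = 2 comparison(s); min is 9, place at index 3 -> [1, 4, 7, 9, 12, 21]
Pass 5: scan indices 5..5 for the minimum = 1 comparison(s); min is 12, place at index 4 -> [1, 4, 7, 9, 12, 21]
Selection sort always scans the whole unsorted suffix, so the count is (n-1) + (n-2) + ... + 1 = n(n-1)/2 = 6*5/2 = 15 regardless of the input order.
Total comparisons: 5 + 4 + 3 + 2 + 1 = 15


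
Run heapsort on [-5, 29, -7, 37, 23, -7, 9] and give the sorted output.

Build heap: [37, 29, 9, -5, 23, -7, -7]
Extract 37: [29, 23, 9, -5, -7, -7, 37]
Extract 29: [23, -5, 9, -7, -7, 29, 37]
Extract 23: [9, -5, -7, -7, 23, 29, 37]
Extract 9: [-5, -7, -7, 9, 23, 29, 37]
Extract -5: [-7, -7, -5, 9, 23, 29, 37]
Extract -7: [-7, -7, -5, 9, 23, 29, 37]


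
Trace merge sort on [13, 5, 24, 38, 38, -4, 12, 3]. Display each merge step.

Divide and conquer:
  Merge [13] + [5] -> [5, 13]
  Merge [24] + [38] -> [24, 38]
  Merge [5, 13] + [24, 38] -> [5, 13, 24, 38]
  Merge [38] + [-4] -> [-4, 38]
  Merge [12] + [3] -> [3, 12]
  Merge [-4, 38] + [3, 12] -> [-4, 3, 12, 38]
  Merge [5, 13, 24, 38] + [-4, 3, 12, 38] -> [-4, 3, 5, 12, 13, 24, 38, 38]


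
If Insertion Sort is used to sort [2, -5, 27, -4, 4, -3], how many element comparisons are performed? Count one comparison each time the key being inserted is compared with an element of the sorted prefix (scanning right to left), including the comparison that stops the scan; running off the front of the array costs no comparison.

Insert -5: 2 > -5 (shift), reached front = 1 comparison(s) -> [-5, 2, 27, -4, 4, -3]
Insert 27: 2 <= 27 (stop) = 1 comparison(s) -> [-5, 2, 27, -4, 4, -3]
Insert -4: 27 > -4 (shift), 2 > -4 (shift), -5 <= -4 (stop) = 3 comparison(s) -> [-5, -4, 2, 27, 4, -3]
Insert 4: 27 > 4 (shift), 2 <= 4 (stop) = 2 comparison(s) -> [-5, -4, 2, 4, 27, -3]
Insert -3: 27 > -3 (shift), 4 > -3 (shift), 2 > -3 (shift), -4 <= -3 (stop) = 4 comparison(s) -> [-5, -4, -3, 2, 4, 27]
Total comparisons: 1 + 1 + 3 + 2 + 4 = 11


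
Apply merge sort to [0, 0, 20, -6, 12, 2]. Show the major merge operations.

Divide and conquer:
  Merge [0] + [20] -> [0, 20]
  Merge [0] + [0, 20] -> [0, 0, 20]
  Merge [12] + [2] -> [2, 12]
  Merge [-6] + [2, 12] -> [-6, 2, 12]
  Merge [0, 0, 20] + [-6, 2, 12] -> [-6, 0, 0, 2, 12, 20]
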